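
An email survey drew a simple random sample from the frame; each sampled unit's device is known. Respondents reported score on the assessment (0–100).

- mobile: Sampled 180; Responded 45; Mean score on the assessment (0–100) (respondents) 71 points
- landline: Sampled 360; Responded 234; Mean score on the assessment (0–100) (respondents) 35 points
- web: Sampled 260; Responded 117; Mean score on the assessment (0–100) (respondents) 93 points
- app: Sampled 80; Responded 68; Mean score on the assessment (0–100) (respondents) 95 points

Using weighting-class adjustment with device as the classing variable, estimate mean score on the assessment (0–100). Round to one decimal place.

Response rates by class: mobile 45/180 = 25%, landline 234/360 = 65%, web 117/260 = 45%, app 68/80 = 85%.
Each respondent's weight = sampled/responded in their class; summing within a class gives n_sampled, so:
  mobile: 180 × 71 = 12,780
  landline: 360 × 35 = 12,600
  web: 260 × 93 = 24,180
  app: 80 × 95 = 7600
Adjusted estimate = 57,160 / 880 = 64.9545 → 65.0.

65.0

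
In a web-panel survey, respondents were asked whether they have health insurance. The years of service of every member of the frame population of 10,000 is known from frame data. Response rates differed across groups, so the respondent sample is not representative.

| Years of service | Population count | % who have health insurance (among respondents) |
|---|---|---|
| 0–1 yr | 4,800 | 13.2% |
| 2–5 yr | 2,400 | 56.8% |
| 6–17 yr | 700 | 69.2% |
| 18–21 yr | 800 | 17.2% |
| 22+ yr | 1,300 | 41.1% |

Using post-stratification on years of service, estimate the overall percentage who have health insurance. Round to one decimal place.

Reweight to the known years of service distribution:
  0–1 yr: (4,800/10,000) × 13.2 = 6.336
  2–5 yr: (2,400/10,000) × 56.8 = 13.632
  6–17 yr: (700/10,000) × 69.2 = 4.844
  18–21 yr: (800/10,000) × 17.2 = 1.376
  22+ yr: (1,300/10,000) × 41.1 = 5.343
Post-stratified estimate = 31.531 → 31.5%.

31.5%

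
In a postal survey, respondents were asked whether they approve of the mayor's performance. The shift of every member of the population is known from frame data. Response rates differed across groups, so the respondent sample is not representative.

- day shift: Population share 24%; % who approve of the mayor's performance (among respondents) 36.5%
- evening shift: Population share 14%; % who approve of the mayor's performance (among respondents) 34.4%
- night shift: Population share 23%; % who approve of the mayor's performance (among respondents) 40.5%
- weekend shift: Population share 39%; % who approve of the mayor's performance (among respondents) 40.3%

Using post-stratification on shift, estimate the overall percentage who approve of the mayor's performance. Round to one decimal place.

38.6%

Each cell contributes population-share × respondent value:
  day shift: 0.24 × 36.5 = 8.76
  evening shift: 0.14 × 34.4 = 4.816
  night shift: 0.23 × 40.5 = 9.315
  weekend shift: 0.39 × 40.3 = 15.717
Post-stratified estimate = 38.608 → 38.6%.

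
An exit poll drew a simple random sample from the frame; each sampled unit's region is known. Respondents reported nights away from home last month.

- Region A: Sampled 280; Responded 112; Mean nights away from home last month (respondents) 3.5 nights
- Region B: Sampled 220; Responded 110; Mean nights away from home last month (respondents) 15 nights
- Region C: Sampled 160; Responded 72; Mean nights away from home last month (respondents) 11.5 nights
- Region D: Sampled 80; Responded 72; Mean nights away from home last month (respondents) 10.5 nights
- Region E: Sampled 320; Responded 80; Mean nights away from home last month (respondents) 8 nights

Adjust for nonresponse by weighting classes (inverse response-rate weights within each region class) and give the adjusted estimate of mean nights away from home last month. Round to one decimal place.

9.0

Response rates by class: Region A 112/280 = 40%, Region B 110/220 = 50%, Region C 72/160 = 45%, Region D 72/80 = 90%, Region E 80/320 = 25%.
Inverse-response-rate weighting restores each class to its sampled count, so class totals weight by n_sampled:
  Region A: 280 × 3.5 = 980
  Region B: 220 × 15 = 3300
  Region C: 160 × 11.5 = 1840
  Region D: 80 × 10.5 = 840
  Region E: 320 × 8 = 2560
Adjusted estimate = 9520 / 1,060 = 8.98113 → 9.0.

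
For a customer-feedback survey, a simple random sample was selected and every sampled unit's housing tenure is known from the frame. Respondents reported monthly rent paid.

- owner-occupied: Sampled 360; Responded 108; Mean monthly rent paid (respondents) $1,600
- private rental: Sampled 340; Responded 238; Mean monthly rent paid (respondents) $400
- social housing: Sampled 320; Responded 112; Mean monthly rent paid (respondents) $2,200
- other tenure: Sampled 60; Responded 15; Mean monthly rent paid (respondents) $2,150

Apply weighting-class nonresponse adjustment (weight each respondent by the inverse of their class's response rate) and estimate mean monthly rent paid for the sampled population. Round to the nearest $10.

$1,430

Response rates by class: owner-occupied 108/360 = 30%, private rental 238/340 = 70%, social housing 112/320 = 35%, other tenure 15/60 = 25%.
With weight = n_sampled/n_responded per class, the weighted class total is n_sampled:
  owner-occupied: 360 × 1600 = 576,000
  private rental: 340 × 400 = 136,000
  social housing: 320 × 2200 = 704,000
  other tenure: 60 × 2150 = 129,000
Adjusted estimate = 1,545,000 / 1,080 = 1430.56 → $1,430.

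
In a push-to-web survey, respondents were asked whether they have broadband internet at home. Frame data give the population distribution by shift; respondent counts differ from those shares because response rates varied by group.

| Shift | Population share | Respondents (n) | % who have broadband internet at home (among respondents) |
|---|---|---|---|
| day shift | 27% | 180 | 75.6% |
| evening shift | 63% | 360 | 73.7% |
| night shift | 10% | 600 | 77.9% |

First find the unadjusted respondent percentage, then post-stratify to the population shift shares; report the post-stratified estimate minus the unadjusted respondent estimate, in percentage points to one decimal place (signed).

Without adjustment, the pooled respondent share is:
  (180/1140)×75.6 + (360/1140)×73.7 + (600/1140)×77.9 = 76.2105%
Post-stratified estimate weights by population shares:
  0.27×75.6 + 0.63×73.7 + 0.1×77.9 = 74.633%
Difference = 74.633 − 76.2105 = -1.5775 pp.

-1.6 percentage points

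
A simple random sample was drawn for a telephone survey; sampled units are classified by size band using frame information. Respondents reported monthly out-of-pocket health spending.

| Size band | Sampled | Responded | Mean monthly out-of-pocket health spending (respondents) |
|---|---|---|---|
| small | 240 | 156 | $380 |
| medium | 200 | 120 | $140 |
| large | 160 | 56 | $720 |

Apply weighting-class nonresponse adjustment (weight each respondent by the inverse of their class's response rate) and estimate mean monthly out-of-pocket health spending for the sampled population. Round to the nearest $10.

Response rates by class: small 156/240 = 65%, medium 120/200 = 60%, large 56/160 = 35%.
With weight = n_sampled/n_responded per class, the weighted class total is n_sampled:
  small: 240 × 380 = 91,200
  medium: 200 × 140 = 28,000
  large: 160 × 720 = 115,200
Adjusted estimate = 234,400 / 600 = 390.667 → $390.

$390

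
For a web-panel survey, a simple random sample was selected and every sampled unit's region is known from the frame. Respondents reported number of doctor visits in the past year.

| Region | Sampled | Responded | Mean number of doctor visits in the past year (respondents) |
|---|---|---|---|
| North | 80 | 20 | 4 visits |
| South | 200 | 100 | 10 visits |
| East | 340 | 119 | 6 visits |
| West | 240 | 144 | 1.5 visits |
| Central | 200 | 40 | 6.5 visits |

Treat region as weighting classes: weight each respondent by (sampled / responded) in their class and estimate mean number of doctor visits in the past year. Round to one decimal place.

5.7

Class response rates: North 20/80 = 25%, South 100/200 = 50%, East 119/340 = 35%, West 144/240 = 60%, Central 40/200 = 20%.
Each respondent's weight = sampled/responded in their class; summing within a class gives n_sampled, so:
  North: 80 × 4 = 320
  South: 200 × 10 = 2000
  East: 340 × 6 = 2040
  West: 240 × 1.5 = 360
  Central: 200 × 6.5 = 1300
Adjusted estimate = 6020 / 1,060 = 5.67924 → 5.7.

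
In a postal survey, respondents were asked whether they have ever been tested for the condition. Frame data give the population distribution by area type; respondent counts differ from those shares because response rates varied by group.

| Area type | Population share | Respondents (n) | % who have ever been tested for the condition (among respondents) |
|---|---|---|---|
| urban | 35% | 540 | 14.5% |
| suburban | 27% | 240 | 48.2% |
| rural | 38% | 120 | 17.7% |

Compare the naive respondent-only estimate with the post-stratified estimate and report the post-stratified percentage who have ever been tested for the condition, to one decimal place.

Naive respondent-only estimate (weights = respondent counts):
  (540/900)×14.5 + (240/900)×48.2 + (120/900)×17.7 = 23.9133%
Post-stratified estimate weights by population shares:
  0.35×14.5 + 0.27×48.2 + 0.38×17.7 = 24.815%

24.8%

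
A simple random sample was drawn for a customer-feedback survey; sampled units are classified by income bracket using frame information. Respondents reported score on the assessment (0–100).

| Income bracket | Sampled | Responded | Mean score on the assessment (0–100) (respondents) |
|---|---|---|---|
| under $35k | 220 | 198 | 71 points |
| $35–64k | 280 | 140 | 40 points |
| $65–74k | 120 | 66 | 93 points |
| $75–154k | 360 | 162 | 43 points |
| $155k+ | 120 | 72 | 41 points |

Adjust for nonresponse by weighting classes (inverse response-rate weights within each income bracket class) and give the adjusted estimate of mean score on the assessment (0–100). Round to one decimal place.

Response rates by class: under $35k 198/220 = 90%, $35–64k 140/280 = 50%, $65–74k 66/120 = 55%, $75–154k 162/360 = 45%, $155k+ 72/120 = 60%.
Inverse-response-rate weighting restores each class to its sampled count, so class totals weight by n_sampled:
  under $35k: 220 × 71 = 15,620
  $35–64k: 280 × 40 = 11,200
  $65–74k: 120 × 93 = 11,160
  $75–154k: 360 × 43 = 15,480
  $155k+: 120 × 41 = 4920
Adjusted estimate = 58,380 / 1,100 = 53.0727 → 53.1.

53.1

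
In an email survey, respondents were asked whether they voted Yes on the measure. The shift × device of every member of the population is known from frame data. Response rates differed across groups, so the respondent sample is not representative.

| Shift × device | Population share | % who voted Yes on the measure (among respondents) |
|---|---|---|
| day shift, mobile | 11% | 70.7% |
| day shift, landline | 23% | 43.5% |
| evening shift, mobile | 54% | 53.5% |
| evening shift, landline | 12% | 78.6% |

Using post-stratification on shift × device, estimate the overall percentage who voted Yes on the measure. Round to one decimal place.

Weight each group's respondent value by its population share:
  day shift, mobile: 0.11 × 70.7 = 7.777
  day shift, landline: 0.23 × 43.5 = 10.005
  evening shift, mobile: 0.54 × 53.5 = 28.89
  evening shift, landline: 0.12 × 78.6 = 9.432
Post-stratified estimate = 56.104 → 56.1%.

56.1%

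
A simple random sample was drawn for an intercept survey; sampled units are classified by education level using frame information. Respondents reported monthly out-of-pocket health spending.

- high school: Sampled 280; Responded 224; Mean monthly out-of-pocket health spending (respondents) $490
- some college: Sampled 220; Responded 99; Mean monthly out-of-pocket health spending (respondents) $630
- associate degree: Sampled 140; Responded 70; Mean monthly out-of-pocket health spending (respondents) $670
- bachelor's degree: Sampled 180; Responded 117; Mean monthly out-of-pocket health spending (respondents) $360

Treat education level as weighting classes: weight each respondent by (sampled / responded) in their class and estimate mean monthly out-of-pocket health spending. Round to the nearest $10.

Response rates by class: high school 224/280 = 80%, some college 99/220 = 45%, associate degree 70/140 = 50%, bachelor's degree 117/180 = 65%.
With weight = n_sampled/n_responded per class, the weighted class total is n_sampled:
  high school: 280 × 490 = 137,200
  some college: 220 × 630 = 138,600
  associate degree: 140 × 670 = 93,800
  bachelor's degree: 180 × 360 = 64,800
Adjusted estimate = 434,400 / 820 = 529.756 → $530.

$530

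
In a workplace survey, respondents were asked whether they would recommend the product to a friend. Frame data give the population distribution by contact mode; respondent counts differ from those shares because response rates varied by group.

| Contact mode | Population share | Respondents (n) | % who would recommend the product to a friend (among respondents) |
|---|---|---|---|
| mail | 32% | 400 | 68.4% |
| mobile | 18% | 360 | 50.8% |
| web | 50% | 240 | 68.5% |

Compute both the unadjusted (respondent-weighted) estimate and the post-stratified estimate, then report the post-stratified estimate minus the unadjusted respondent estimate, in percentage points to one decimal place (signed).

+3.2 percentage points

Naive respondent-only estimate (weights = respondent counts):
  (400/1000)×68.4 + (360/1000)×50.8 + (240/1000)×68.5 = 62.088%
Post-stratified estimate weights by population shares:
  0.32×68.4 + 0.18×50.8 + 0.5×68.5 = 65.282%
Difference = 65.282 − 62.088 = 3.194 pp.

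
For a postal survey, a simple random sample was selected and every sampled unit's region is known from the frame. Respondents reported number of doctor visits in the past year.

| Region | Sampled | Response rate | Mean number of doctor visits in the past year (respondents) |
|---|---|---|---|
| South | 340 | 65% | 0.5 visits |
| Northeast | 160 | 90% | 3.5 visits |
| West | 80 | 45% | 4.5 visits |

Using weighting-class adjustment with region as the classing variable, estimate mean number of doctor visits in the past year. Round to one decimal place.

1.9

Weighting each respondent by the inverse class response rate inflates each class back to its sampled size, so the class weight is n_sampled:
  South: 340 × 0.5 = 170
  Northeast: 160 × 3.5 = 560
  West: 80 × 4.5 = 360
Adjusted estimate = 1090 / 580 = 1.87931 → 1.9.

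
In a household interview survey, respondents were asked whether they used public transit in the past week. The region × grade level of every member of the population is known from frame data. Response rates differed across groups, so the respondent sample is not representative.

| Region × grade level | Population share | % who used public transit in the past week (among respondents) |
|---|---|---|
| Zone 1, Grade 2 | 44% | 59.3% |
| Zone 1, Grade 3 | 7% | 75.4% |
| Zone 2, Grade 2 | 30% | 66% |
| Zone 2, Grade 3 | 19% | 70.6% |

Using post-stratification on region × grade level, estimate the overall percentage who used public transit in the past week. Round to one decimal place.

64.6%

Each cell contributes population-share × respondent value:
  Zone 1, Grade 2: 0.44 × 59.3 = 26.092
  Zone 1, Grade 3: 0.07 × 75.4 = 5.278
  Zone 2, Grade 2: 0.3 × 66 = 19.8
  Zone 2, Grade 3: 0.19 × 70.6 = 13.414
Post-stratified estimate = 64.584 → 64.6%.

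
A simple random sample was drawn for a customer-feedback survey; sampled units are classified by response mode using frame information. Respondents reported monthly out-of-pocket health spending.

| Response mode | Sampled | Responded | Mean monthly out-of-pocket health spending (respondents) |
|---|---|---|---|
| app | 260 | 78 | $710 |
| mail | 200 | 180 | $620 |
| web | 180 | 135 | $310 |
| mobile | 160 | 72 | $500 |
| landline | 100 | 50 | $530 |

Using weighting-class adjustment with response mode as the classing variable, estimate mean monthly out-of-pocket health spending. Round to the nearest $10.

Class response rates: app 78/260 = 30%, mail 180/200 = 90%, web 135/180 = 75%, mobile 72/160 = 45%, landline 50/100 = 50%.
Each respondent's weight = sampled/responded in their class; summing within a class gives n_sampled, so:
  app: 260 × 710 = 184,600
  mail: 200 × 620 = 124,000
  web: 180 × 310 = 55,800
  mobile: 160 × 500 = 80,000
  landline: 100 × 530 = 53,000
Adjusted estimate = 497,400 / 900 = 552.667 → $550.

$550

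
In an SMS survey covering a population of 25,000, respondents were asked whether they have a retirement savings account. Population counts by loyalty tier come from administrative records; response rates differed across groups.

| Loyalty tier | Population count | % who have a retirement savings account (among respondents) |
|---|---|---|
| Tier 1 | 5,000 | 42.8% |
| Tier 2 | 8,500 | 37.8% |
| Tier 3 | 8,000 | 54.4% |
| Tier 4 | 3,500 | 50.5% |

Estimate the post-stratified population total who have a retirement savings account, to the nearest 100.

Each cell contributes its population count × the respondent rate:
  Tier 1: 5,000 × 42.8% = 2140
  Tier 2: 8,500 × 37.8% = 3213
  Tier 3: 8,000 × 54.4% = 4352
  Tier 4: 3,500 × 50.5% = 1767.5
Estimated total = 11472.5 → 11,500.

11,500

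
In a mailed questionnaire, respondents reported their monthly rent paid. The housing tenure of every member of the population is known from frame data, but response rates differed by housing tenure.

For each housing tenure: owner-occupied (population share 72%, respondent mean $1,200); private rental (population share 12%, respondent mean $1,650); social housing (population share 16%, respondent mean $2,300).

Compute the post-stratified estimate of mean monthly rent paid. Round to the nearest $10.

Each cell contributes population-share × respondent value:
  owner-occupied: 0.72 × 1200 = 864
  private rental: 0.12 × 1650 = 198
  social housing: 0.16 × 2300 = 368
Post-stratified estimate = 1430 → $1,430.

$1,430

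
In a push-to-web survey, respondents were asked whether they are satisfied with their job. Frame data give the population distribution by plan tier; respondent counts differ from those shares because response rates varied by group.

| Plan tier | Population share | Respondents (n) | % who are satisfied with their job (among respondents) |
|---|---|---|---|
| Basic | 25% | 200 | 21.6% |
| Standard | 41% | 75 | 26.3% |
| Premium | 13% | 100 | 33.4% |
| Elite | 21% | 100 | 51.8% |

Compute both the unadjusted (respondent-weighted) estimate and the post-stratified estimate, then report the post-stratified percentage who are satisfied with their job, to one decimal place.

Without adjustment, the pooled respondent share is:
  (200/475)×21.6 + (75/475)×26.3 + (100/475)×33.4 + (100/475)×51.8 = 31.1842%
Reweighting by population plan tier shares:
  0.25×21.6 + 0.41×26.3 + 0.13×33.4 + 0.21×51.8 = 31.403%

31.4%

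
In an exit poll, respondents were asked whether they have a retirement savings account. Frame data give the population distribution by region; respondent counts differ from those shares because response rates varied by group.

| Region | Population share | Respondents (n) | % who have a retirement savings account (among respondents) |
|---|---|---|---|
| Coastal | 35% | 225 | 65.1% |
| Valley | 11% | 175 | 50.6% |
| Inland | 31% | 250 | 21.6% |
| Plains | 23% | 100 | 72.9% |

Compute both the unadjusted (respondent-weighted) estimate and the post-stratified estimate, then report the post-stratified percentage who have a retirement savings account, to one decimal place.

51.8%

Without adjustment, the pooled respondent share is:
  (225/750)×65.1 + (175/750)×50.6 + (250/750)×21.6 + (100/750)×72.9 = 48.2567%
Post-stratified estimate weights by population shares:
  0.35×65.1 + 0.11×50.6 + 0.31×21.6 + 0.23×72.9 = 51.814%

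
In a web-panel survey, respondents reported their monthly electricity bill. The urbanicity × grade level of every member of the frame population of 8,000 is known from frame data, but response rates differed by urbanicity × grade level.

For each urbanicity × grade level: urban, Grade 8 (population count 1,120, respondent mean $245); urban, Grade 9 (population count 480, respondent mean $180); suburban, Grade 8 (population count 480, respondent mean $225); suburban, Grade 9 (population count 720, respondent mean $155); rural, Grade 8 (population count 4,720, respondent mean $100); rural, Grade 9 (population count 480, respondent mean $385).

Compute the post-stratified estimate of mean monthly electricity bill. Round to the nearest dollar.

$155

Weight each group's respondent value by its population share:
  urban, Grade 8: (1,120/8,000) × 245 = 34.3
  urban, Grade 9: (480/8,000) × 180 = 10.8
  suburban, Grade 8: (480/8,000) × 225 = 13.5
  suburban, Grade 9: (720/8,000) × 155 = 13.95
  rural, Grade 8: (4,720/8,000) × 100 = 59
  rural, Grade 9: (480/8,000) × 385 = 23.1
Post-stratified estimate = 154.65 → $155.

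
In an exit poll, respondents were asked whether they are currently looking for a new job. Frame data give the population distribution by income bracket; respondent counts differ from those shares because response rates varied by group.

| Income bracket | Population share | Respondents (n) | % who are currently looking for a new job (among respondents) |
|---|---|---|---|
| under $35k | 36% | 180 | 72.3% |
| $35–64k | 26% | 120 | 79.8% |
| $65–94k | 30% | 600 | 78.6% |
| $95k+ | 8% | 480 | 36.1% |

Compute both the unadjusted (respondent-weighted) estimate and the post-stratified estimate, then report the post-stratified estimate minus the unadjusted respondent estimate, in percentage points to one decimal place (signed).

+10.1 percentage points

Naive respondent-only estimate (weights = respondent counts):
  (180/1380)×72.3 + (120/1380)×79.8 + (600/1380)×78.6 + (480/1380)×36.1 = 63.1%
Reweighting by population income bracket shares:
  0.36×72.3 + 0.26×79.8 + 0.3×78.6 + 0.08×36.1 = 73.244%
Difference = 73.244 − 63.1 = 10.144 pp.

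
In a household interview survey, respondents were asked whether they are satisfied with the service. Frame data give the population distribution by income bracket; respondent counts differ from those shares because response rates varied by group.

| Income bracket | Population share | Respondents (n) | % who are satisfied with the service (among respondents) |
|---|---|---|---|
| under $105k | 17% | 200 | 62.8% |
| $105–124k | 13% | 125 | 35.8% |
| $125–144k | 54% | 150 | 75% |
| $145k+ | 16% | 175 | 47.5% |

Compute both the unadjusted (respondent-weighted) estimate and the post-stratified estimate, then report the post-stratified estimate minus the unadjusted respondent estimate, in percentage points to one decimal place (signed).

+7.1 percentage points

Naive respondent-only estimate (weights = respondent counts):
  (200/650)×62.8 + (125/650)×35.8 + (150/650)×75 + (175/650)×47.5 = 56.3038%
Reweighting by population income bracket shares:
  0.17×62.8 + 0.13×35.8 + 0.54×75 + 0.16×47.5 = 63.43%
Difference = 63.43 − 56.3038 = 7.1262 pp.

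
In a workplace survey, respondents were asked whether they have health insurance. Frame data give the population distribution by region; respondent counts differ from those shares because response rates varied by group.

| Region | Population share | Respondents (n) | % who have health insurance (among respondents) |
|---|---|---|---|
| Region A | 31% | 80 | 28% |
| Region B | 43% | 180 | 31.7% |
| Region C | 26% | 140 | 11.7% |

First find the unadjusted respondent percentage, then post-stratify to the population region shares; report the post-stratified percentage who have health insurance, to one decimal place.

Naive respondent-only estimate (weights = respondent counts):
  (80/400)×28 + (180/400)×31.7 + (140/400)×11.7 = 23.96%
Post-stratified estimate weights by population shares:
  0.31×28 + 0.43×31.7 + 0.26×11.7 = 25.353%

25.4%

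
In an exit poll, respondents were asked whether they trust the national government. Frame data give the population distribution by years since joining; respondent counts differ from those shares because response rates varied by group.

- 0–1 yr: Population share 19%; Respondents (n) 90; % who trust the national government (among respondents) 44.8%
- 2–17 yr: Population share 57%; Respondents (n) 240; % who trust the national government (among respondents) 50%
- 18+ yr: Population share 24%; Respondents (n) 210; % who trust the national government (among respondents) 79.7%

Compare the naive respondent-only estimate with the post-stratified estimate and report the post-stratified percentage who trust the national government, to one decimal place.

56.1%

Unadjusted (pooled respondent) estimate weights by respondent counts:
  (90/540)×44.8 + (240/540)×50 + (210/540)×79.7 = 60.6833%
Post-stratified estimate weights by population shares:
  0.19×44.8 + 0.57×50 + 0.24×79.7 = 56.14%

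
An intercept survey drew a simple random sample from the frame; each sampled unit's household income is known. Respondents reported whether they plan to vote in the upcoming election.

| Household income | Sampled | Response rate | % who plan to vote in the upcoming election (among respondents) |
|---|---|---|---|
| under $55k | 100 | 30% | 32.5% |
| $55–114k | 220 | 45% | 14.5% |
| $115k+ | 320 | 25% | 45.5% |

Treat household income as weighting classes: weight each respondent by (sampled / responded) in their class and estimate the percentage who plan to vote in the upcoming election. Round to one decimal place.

32.8%

Inverse-response-rate weighting restores each class to its sampled count, so class totals weight by n_sampled:
  under $55k: 100 × 32.5 = 3250
  $55–114k: 220 × 14.5 = 3190
  $115k+: 320 × 45.5 = 14,560
Adjusted estimate = 21,000 / 640 = 32.8125 → 32.8%.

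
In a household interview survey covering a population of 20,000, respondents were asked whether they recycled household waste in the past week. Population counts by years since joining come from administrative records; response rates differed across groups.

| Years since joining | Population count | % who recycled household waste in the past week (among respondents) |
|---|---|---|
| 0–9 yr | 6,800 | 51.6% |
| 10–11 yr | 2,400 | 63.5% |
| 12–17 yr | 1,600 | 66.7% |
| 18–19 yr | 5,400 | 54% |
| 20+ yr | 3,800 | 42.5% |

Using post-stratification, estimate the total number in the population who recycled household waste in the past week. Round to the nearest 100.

10,600

Each cell contributes its population count × the respondent rate:
  0–9 yr: 6,800 × 51.6% = 3508.8
  10–11 yr: 2,400 × 63.5% = 1524
  12–17 yr: 1,600 × 66.7% = 1067.2
  18–19 yr: 5,400 × 54% = 2916
  20+ yr: 3,800 × 42.5% = 1615
Estimated total = 10,631 → 10,600.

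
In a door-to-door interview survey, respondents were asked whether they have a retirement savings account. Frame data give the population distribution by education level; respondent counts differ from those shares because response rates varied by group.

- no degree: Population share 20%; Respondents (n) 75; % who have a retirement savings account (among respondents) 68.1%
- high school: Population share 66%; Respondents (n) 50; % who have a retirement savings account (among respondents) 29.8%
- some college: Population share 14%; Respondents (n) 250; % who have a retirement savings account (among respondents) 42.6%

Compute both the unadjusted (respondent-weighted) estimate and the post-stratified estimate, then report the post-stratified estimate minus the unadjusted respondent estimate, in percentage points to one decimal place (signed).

Without adjustment, the pooled respondent share is:
  (75/375)×68.1 + (50/375)×29.8 + (250/375)×42.6 = 45.9933%
Post-stratifying to population shares instead:
  0.2×68.1 + 0.66×29.8 + 0.14×42.6 = 39.252%
Difference = 39.252 − 45.9933 = -6.7413 pp.

-6.7 percentage points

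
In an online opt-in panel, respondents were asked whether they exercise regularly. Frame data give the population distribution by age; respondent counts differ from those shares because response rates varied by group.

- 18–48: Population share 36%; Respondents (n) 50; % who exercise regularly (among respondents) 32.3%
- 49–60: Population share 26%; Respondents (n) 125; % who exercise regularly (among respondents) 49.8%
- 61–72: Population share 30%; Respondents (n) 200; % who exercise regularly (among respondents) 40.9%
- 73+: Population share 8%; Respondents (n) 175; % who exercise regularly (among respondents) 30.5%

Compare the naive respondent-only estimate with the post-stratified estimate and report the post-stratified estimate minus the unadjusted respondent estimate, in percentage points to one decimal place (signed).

Unadjusted (pooled respondent) estimate weights by respondent counts:
  (50/550)×32.3 + (125/550)×49.8 + (200/550)×40.9 + (175/550)×30.5 = 38.8318%
Post-stratifying to population shares instead:
  0.36×32.3 + 0.26×49.8 + 0.3×40.9 + 0.08×30.5 = 39.286%
Difference = 39.286 − 38.8318 = 0.4542 pp.

+0.5 percentage points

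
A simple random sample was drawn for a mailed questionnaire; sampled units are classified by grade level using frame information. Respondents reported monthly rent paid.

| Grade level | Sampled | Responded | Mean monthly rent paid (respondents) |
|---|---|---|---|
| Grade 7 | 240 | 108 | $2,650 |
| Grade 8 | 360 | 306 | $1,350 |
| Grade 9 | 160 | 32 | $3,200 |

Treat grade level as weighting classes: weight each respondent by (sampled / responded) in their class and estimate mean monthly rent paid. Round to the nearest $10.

Class response rates: Grade 7 108/240 = 45%, Grade 8 306/360 = 85%, Grade 9 32/160 = 20%.
Each respondent's weight = sampled/responded in their class; summing within a class gives n_sampled, so:
  Grade 7: 240 × 2650 = 636,000
  Grade 8: 360 × 1350 = 486,000
  Grade 9: 160 × 3200 = 512,000
Adjusted estimate = 1,634,000 / 760 = 2150 → $2,150.

$2,150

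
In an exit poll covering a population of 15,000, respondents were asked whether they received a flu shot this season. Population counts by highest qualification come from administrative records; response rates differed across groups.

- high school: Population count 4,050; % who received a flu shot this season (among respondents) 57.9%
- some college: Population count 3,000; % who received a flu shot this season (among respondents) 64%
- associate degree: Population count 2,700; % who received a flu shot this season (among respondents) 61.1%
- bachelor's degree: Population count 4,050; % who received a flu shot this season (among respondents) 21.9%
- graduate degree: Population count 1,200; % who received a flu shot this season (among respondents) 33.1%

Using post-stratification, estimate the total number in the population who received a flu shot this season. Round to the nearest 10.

7,200

Each cell contributes its population count × the respondent rate:
  high school: 4,050 × 57.9% = 2344.95
  some college: 3,000 × 64% = 1920
  associate degree: 2,700 × 61.1% = 1649.7
  bachelor's degree: 4,050 × 21.9% = 886.95
  graduate degree: 1,200 × 33.1% = 397.2
Estimated total = 7198.8 → 7,200.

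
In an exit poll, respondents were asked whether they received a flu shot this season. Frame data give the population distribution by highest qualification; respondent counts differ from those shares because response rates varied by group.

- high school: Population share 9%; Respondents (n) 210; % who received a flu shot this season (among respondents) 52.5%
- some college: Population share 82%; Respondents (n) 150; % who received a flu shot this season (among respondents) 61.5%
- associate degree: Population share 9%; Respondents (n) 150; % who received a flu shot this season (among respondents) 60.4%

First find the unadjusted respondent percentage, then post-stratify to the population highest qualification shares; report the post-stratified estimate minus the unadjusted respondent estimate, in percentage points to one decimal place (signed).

+3.1 percentage points

Naive respondent-only estimate (weights = respondent counts):
  (210/510)×52.5 + (150/510)×61.5 + (150/510)×60.4 = 57.4706%
Post-stratified estimate weights by population shares:
  0.09×52.5 + 0.82×61.5 + 0.09×60.4 = 60.591%
Difference = 60.591 − 57.4706 = 3.1204 pp.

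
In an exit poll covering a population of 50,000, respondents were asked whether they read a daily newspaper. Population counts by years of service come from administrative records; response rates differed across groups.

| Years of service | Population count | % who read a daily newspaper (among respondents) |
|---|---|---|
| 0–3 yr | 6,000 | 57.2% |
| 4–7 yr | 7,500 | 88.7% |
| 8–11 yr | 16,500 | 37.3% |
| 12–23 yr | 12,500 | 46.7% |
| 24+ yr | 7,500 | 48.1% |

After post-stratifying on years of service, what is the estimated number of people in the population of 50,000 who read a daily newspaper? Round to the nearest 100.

Apply each group's respondent rate to its population count:
  0–3 yr: 6,000 × 57.2% = 3432
  4–7 yr: 7,500 × 88.7% = 6652.5
  8–11 yr: 16,500 × 37.3% = 6154.5
  12–23 yr: 12,500 × 46.7% = 5837.5
  24+ yr: 7,500 × 48.1% = 3607.5
Estimated total = 25,684 → 25,700.

25,700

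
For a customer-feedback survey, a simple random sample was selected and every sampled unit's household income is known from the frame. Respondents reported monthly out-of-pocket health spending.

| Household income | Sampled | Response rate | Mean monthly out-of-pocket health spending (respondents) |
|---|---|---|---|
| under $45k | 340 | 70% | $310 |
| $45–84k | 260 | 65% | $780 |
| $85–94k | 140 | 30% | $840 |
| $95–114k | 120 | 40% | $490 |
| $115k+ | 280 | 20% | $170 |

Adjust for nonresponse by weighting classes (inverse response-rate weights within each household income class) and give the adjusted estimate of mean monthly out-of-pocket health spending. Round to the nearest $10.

$470

Inverse-response-rate weighting restores each class to its sampled count, so class totals weight by n_sampled:
  under $45k: 340 × 310 = 105,400
  $45–84k: 260 × 780 = 202,800
  $85–94k: 140 × 840 = 117,600
  $95–114k: 120 × 490 = 58,800
  $115k+: 280 × 170 = 47,600
Adjusted estimate = 532,200 / 1,140 = 466.842 → $470.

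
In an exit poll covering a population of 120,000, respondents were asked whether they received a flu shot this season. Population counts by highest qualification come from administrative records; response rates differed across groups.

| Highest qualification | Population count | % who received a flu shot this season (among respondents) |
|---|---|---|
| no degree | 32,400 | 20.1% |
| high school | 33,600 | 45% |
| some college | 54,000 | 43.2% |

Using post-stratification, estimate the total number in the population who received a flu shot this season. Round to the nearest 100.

Apply each group's respondent rate to its population count:
  no degree: 32,400 × 20.1% = 6512.4
  high school: 33,600 × 45% = 15,120
  some college: 54,000 × 43.2% = 23,328
Estimated total = 44960.4 → 45,000.

45,000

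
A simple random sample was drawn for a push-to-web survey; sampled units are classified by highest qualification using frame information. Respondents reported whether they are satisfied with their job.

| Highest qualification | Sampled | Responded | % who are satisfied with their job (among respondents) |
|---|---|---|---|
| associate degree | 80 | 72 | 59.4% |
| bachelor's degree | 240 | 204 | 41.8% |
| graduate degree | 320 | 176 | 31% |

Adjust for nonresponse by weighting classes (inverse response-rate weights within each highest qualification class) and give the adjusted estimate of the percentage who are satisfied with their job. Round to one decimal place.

Response rates by class: associate degree 72/80 = 90%, bachelor's degree 204/240 = 85%, graduate degree 176/320 = 55%.
Weighting each respondent by the inverse class response rate inflates each class back to its sampled size, so the class weight is n_sampled:
  associate degree: 80 × 59.4 = 4752
  bachelor's degree: 240 × 41.8 = 10,032
  graduate degree: 320 × 31 = 9920
Adjusted estimate = 24,704 / 640 = 38.6 → 38.6%.

38.6%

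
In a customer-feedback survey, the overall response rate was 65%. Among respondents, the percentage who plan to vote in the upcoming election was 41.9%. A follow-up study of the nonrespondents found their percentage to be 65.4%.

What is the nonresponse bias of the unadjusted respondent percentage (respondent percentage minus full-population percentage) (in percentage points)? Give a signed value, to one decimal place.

-8.2 percentage points

Nonresponse fraction = 1 − 0.65 = 0.35.
Bias = (nonresponse fraction) × (respondent percentage − nonrespondent percentage)
     = 0.35 × (41.9 − 65.4) = 0.35 × -23.5 = -8.225.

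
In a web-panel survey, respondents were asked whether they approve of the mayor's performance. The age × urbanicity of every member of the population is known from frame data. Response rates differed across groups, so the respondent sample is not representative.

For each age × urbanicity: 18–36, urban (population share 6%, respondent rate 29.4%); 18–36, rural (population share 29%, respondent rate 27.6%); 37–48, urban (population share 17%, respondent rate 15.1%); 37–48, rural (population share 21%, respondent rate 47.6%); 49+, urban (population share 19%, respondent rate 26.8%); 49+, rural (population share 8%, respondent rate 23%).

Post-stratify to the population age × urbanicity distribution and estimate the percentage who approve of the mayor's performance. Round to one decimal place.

Reweight to the known age × urbanicity distribution:
  18–36, urban: 0.06 × 29.4 = 1.764
  18–36, rural: 0.29 × 27.6 = 8.004
  37–48, urban: 0.17 × 15.1 = 2.567
  37–48, rural: 0.21 × 47.6 = 9.996
  49+, urban: 0.19 × 26.8 = 5.092
  49+, rural: 0.08 × 23 = 1.84
Post-stratified estimate = 29.263 → 29.3%.

29.3%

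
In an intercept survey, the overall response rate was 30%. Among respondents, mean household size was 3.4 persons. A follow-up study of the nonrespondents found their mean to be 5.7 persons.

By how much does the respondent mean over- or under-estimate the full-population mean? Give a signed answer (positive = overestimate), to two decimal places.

Nonresponse fraction = 1 − 0.3 = 0.7.
Bias = (nonresponse fraction) × (respondent mean − nonrespondent mean)
     = 0.7 × (3.4 − 5.7) = 0.7 × -2.3 = -1.61.

-1.61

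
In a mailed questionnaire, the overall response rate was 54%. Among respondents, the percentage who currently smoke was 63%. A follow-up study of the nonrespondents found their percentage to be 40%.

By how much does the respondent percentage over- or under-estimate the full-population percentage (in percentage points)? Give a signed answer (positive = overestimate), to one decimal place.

+10.6 percentage points

Nonresponse fraction = 1 − 0.54 = 0.46.
Bias = (nonresponse fraction) × (respondent percentage − nonrespondent percentage)
     = 0.46 × (63 − 40) = 0.46 × 23 = 10.58.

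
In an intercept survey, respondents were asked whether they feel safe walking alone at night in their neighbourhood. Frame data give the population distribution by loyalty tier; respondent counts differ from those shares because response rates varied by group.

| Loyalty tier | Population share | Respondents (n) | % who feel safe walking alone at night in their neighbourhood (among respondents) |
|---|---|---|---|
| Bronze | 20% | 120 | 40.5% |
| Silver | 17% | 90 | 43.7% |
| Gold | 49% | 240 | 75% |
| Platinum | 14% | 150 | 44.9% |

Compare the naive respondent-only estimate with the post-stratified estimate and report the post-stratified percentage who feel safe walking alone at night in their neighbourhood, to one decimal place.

Naive respondent-only estimate (weights = respondent counts):
  (120/600)×40.5 + (90/600)×43.7 + (240/600)×75 + (150/600)×44.9 = 55.88%
Post-stratifying to population shares instead:
  0.2×40.5 + 0.17×43.7 + 0.49×75 + 0.14×44.9 = 58.565%

58.6%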